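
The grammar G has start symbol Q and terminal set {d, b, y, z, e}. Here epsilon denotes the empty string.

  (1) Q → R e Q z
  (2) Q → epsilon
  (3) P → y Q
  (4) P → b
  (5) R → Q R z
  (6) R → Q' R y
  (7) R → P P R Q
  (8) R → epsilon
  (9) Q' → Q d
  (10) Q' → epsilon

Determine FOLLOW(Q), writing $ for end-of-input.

{$, b, d, e, y, z}

FIRST(P) = {b, y}
FIRST(Q) = {epsilon, b, d, e, y, z}  (via R e Q z)
FIRST(Q') = {epsilon, b, d, e, y, z}  (via Q d)
FIRST(R) = {epsilon, b, d, e, y, z}  (via Q R z, Q' R y, P P R Q)
FOLLOW(Q) includes $ since Q is the start symbol.
FOLLOW(R): in Q→R e Q z, R is followed by e Q z with FIRST {e}; in R→Q R z, R is followed by z with FIRST {z}; in R→Q' R y, R is followed by y with FIRST {y}; in R→P P R Q, R is followed by Q with FIRST {epsilon, b, d, e, y, z}; in R→P P R Q, the suffix after R is nullable (adds nothing new). Thus FOLLOW(R) = {b, d, e, y, z}.
FOLLOW(P): in R→P P R Q (occurrence 1), P is followed by P R Q with FIRST {b, y}; in R→P P R Q (occurrence 2), P is followed by R Q with FIRST {epsilon, b, d, e, y, z}; in R→P P R Q (occurrence 2), the suffix after P is nullable, so FOLLOW(P) ⊇ FOLLOW(R) = {b, d, e, y, z}. Thus FOLLOW(P) = {b, d, e, y, z}.
FOLLOW(Q): in Q→R e Q z, Q is followed by z with FIRST {z}; in P→y Q, the suffix after Q is empty, so FOLLOW(Q) ⊇ FOLLOW(P) = {b, d, e, y, z}; in R→Q R z, Q is followed by R z with FIRST {b, d, e, y, z}; in R→P P R Q, the suffix after Q is empty, so FOLLOW(Q) ⊇ FOLLOW(R) = {b, d, e, y, z}; in Q'→Q d, Q is followed by d with FIRST {d}. Thus FOLLOW(Q) = {$, b, d, e, y, z}.
FOLLOW(Q'): in R→Q' R y, Q' is followed by R y with FIRST {b, d, e, y, z}. Thus FOLLOW(Q') = {b, d, e, y, z}.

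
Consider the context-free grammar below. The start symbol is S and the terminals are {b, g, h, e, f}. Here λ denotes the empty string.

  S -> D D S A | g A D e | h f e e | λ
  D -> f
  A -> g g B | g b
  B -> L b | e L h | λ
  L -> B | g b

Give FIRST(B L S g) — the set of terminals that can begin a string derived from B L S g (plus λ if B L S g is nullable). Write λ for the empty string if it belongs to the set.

{b, e, f, g, h}

FIRST(D) = {f}
FIRST(A) = {g}
FIRST(S) = {λ, f, g, h}  (via D D S A)
FIRST(B) = {λ, b, e, g}  (via L b)
FIRST(L) = {λ, b, e, g}  (via B)
FIRST(B L S g): take FIRST of each symbol in turn, carrying on past any symbol whose FIRST contains λ; result {b, e, f, g, h}.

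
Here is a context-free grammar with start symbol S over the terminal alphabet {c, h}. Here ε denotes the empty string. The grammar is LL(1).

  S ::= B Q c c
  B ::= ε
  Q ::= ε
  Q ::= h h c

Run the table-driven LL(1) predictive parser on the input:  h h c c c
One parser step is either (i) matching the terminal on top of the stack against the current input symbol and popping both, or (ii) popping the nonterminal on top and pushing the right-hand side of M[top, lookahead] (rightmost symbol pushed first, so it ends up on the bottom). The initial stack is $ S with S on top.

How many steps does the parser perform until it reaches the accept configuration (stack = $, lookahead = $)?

     Stack        Input        Action
  1  $ S          h h c c c $  expand S ::= B Q c c
  2  $ c c Q B    h h c c c $  expand B ::= ε
  3  $ c c Q      h h c c c $  expand Q ::= h h c
  4  $ c c c h h  h h c c c $  match h
  5  $ c c c h    h c c c $    match h
  6  $ c c c      c c c $      match c
  7  $ c c        c c $        match c
  8  $ c          c $          match c
Accept reached after 8 steps.

8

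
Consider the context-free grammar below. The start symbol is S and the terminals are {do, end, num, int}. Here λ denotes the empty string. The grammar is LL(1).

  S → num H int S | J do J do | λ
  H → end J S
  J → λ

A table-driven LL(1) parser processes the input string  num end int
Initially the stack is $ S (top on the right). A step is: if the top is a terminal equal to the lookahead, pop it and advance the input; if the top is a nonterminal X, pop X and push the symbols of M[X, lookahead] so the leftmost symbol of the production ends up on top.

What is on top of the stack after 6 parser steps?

     Stack            Input          Action
  1  $ S              num end int $  expand S → num H int S
  2  $ S int H num    num end int $  match num
  3  $ S int H        end int $      expand H → end J S
  4  $ S int S J end  end int $      match end
  5  $ S int S J      int $          expand J → λ
  6  $ S int S        int $          expand S → λ
Stack after step 6: $ S int (top = int).

int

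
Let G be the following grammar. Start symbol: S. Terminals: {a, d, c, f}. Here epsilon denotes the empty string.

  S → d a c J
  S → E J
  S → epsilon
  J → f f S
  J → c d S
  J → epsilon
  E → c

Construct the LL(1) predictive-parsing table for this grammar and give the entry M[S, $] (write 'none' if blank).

FIRST(J) = {epsilon, c, f}
FIRST(E) = {c}
FIRST(S) = {epsilon, c, d}  (via E J)
FOLLOW(S) includes $ since S is the start symbol.
FOLLOW(S): in J→f f S, the suffix after S is empty, so FOLLOW(S) ⊇ FOLLOW(J) = {$}; in J→c d S, the suffix after S is empty, so FOLLOW(S) ⊇ FOLLOW(J) = {$}. Thus FOLLOW(S) = {$}.
FOLLOW(J): in S→d a c J, the suffix after J is empty, so FOLLOW(J) ⊇ FOLLOW(S) = {$}; in S→E J, the suffix after J is empty, so FOLLOW(J) ⊇ FOLLOW(S) = {$}. Thus FOLLOW(J) = {$}.
For S → d a c J: FIRST(d a c J) = {d}, so it goes in M[S, t] for t ∈ {d}.
For S → E J: FIRST(E J) = {c}, so it goes in M[S, t] for t ∈ {c}.
For S → epsilon: FIRST(epsilon) = {epsilon}, so it goes in M[S, t] for t ∈ {}; since epsilon ∈ FIRST, also for every t ∈ FOLLOW(S) = {$}.

S → epsilon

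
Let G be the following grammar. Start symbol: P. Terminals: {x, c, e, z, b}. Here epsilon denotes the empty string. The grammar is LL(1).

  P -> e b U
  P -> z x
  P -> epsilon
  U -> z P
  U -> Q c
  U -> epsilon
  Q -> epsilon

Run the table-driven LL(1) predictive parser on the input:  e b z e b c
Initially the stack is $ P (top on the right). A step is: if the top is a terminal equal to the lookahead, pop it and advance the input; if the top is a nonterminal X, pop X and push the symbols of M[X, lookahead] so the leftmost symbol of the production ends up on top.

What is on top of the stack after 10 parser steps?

step 1: stack=$ P  input=e b z e b c $  — expand P -> e b U
step 2: stack=$ U b e  input=e b z e b c $  — match e
step 3: stack=$ U b  input=b z e b c $  — match b
step 4: stack=$ U  input=z e b c $  — expand U -> z P
step 5: stack=$ P z  input=z e b c $  — match z
step 6: stack=$ P  input=e b c $  — expand P -> e b U
step 7: stack=$ U b e  input=e b c $  — match e
step 8: stack=$ U b  input=b c $  — match b
step 9: stack=$ U  input=c $  — expand U -> Q c
step 10: stack=$ c Q  input=c $  — expand Q -> epsilon
Stack after step 10: $ c (top = c).

c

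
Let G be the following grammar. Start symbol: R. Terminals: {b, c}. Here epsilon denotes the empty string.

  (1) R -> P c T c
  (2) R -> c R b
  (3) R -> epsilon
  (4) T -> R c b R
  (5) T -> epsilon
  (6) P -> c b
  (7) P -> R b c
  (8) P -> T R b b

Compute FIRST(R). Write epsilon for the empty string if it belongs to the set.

{epsilon, b, c}

FIRST(R) = {epsilon, b, c}  (via P c T c)
FIRST(T) = {epsilon, b, c}  (via R c b R)
FIRST(P) = {b, c}  (via R b c, T R b b)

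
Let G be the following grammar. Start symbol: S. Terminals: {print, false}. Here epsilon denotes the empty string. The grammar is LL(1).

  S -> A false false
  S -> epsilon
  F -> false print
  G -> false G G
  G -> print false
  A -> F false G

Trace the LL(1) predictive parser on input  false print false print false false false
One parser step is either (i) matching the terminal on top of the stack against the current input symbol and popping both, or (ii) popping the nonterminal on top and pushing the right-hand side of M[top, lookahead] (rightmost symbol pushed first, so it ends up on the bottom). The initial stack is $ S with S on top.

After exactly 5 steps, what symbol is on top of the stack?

     Stack                              Input                                        Action
  1  $ S                                false print false print false false false $  expand S -> A false false
  2  $ false false A                    false print false print false false false $  expand A -> F false G
  3  $ false false G false F            false print false print false false false $  expand F -> false print
  4  $ false false G false print false  false print false print false false false $  match false
  5  $ false false G false print        print false print false false false $        match print
Stack after step 5: $ false false G false (top = false).

false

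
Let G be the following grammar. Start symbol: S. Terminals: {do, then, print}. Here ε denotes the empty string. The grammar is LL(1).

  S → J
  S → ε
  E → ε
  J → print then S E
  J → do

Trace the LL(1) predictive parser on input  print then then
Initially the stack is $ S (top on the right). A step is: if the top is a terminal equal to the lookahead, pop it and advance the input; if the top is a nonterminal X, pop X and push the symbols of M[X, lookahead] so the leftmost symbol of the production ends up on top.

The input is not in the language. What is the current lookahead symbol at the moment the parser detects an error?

then

     Stack             Input              Action
  1  $ S               print then then $  expand S → J
  2  $ J               print then then $  expand J → print then S E
  3  $ E S then print  print then then $  match print
  4  $ E S then        then then $        match then
  5  $ E S             then $             error: M[S, then] is empty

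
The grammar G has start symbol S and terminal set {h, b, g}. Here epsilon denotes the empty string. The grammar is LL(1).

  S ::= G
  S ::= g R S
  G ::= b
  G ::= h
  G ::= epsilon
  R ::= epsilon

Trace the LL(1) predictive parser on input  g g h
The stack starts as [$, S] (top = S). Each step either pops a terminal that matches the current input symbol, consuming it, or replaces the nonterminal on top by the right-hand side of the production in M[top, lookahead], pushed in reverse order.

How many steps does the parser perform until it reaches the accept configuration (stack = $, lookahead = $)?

step 1: stack=$ S  input=g g h $  — expand S ::= g R S
step 2: stack=$ S R g  input=g g h $  — match g
step 3: stack=$ S R  input=g h $  — expand R ::= epsilon
step 4: stack=$ S  input=g h $  — expand S ::= g R S
step 5: stack=$ S R g  input=g h $  — match g
step 6: stack=$ S R  input=h $  — expand R ::= epsilon
step 7: stack=$ S  input=h $  — expand S ::= G
step 8: stack=$ G  input=h $  — expand G ::= h
step 9: stack=$ h  input=h $  — match h
Accept reached after 9 steps.

9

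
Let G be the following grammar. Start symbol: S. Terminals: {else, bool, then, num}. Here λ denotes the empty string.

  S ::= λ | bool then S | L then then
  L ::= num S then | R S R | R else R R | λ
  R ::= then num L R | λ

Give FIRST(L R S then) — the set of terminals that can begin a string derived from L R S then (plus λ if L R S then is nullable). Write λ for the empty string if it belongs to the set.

FIRST(R) = {λ, then}
FIRST(S) = {λ, bool, else, num, then}  (via L then then)
FIRST(L) = {λ, bool, else, num, then}  (via R S R, R else R R)
FIRST(L R S then): take FIRST of each symbol in turn, carrying on past any symbol whose FIRST contains λ; result {bool, else, num, then}.

{bool, else, num, then}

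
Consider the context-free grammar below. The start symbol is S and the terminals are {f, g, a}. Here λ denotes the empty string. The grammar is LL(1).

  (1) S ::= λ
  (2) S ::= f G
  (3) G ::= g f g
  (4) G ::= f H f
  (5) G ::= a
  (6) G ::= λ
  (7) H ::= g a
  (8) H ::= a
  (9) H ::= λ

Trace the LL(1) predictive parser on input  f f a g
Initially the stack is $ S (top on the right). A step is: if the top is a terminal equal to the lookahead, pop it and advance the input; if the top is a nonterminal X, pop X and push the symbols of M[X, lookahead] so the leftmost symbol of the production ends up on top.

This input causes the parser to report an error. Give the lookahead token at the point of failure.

g

step 1: stack=$ S  input=f f a g $  — expand S ::= f G
step 2: stack=$ G f  input=f f a g $  — match f
step 3: stack=$ G  input=f a g $  — expand G ::= f H f
step 4: stack=$ f H f  input=f a g $  — match f
step 5: stack=$ f H  input=a g $  — expand H ::= a
step 6: stack=$ f a  input=a g $  — match a
step 7: stack=$ f  input=g $  — error: top is terminal f but lookahead is g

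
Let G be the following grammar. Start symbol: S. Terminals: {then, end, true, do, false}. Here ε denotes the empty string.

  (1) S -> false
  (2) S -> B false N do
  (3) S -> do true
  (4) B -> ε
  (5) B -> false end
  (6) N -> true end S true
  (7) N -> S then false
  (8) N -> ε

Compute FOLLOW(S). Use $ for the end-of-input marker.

{$, then, true}

FIRST(B) = {ε, false}
FIRST(S) = {do, false}  (via B false N do)
FIRST(N) = {ε, do, false, true}  (via S then false)
FOLLOW(S) includes $ since S is the start symbol.
FOLLOW(S): in N->true end S true, S is followed by true with FIRST {true}; in N->S then false, S is followed by then false with FIRST {then}. Thus FOLLOW(S) = {$, then, true}.
FOLLOW(B): in S->B false N do, B is followed by false N do with FIRST {false}. Thus FOLLOW(B) = {false}.
FOLLOW(N): in S->B false N do, N is followed by do with FIRST {do}. Thus FOLLOW(N) = {do}.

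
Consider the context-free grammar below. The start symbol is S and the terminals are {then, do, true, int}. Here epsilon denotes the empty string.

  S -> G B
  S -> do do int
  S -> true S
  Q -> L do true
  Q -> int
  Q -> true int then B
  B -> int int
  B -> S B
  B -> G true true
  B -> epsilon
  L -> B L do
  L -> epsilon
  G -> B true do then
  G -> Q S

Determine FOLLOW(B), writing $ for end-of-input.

FIRST(S): from S->G B we get {do, int, true}; from S->do do int we get {do}; from S->true S we get {true}. So FIRST(S) = {do, int, true}.
FIRST(Q): from Q->L do true we get {do, int, true}; from Q->int we get {int}; from Q->true int then B we get {true}. So FIRST(Q) = {do, int, true}.
FIRST(B): from B->int int we get {int}; from B->S B we get {do, int, true}; from B->G true true we get {do, int, true}; from B->epsilon we get {epsilon}. So FIRST(B) = {epsilon, do, int, true}.
FIRST(L): from L->B L do we get {do, int, true}; from L->epsilon we get {epsilon}. So FIRST(L) = {epsilon, do, int, true}.
FIRST(G): from G->B true do then we get {do, int, true}; from G->Q S we get {do, int, true}. So FIRST(G) = {do, int, true}.
FOLLOW(S) includes $ since S is the start symbol.
FOLLOW(Q): in G->Q S, Q is followed by S with FIRST {do, int, true}. Thus FOLLOW(Q) = {do, int, true}.
FOLLOW(L): in Q->L do true, L is followed by do true with FIRST {do}; in L->B L do, L is followed by do with FIRST {do}. Thus FOLLOW(L) = {do}.
FOLLOW(S): in S->true S, the suffix after S is empty (adds nothing new); in B->S B, S is followed by B with FIRST {epsilon, do, int, true}; in B->S B, the suffix after S is nullable, so FOLLOW(S) ⊇ FOLLOW(B) = {$, do, int, true}; in G->Q S, the suffix after S is empty, so FOLLOW(S) ⊇ FOLLOW(G) = {$, do, int, true}. Thus FOLLOW(S) = {$, do, int, true}.
FOLLOW(B): in S->G B, the suffix after B is empty, so FOLLOW(B) ⊇ FOLLOW(S) = {$, do, int, true}; in Q->true int then B, the suffix after B is empty, so FOLLOW(B) ⊇ FOLLOW(Q) = {do, int, true}; in B->S B, the suffix after B is empty (adds nothing new); in L->B L do, B is followed by L do with FIRST {do, int, true}; in G->B true do then, B is followed by true do then with FIRST {true}. Thus FOLLOW(B) = {$, do, int, true}.
FOLLOW(G): in S->G B, G is followed by B with FIRST {epsilon, do, int, true}; in S->G B, the suffix after G is nullable, so FOLLOW(G) ⊇ FOLLOW(S) = {$, do, int, true}; in B->G true true, G is followed by true true with FIRST {true}. Thus FOLLOW(G) = {$, do, int, true}.

{$, do, int, true}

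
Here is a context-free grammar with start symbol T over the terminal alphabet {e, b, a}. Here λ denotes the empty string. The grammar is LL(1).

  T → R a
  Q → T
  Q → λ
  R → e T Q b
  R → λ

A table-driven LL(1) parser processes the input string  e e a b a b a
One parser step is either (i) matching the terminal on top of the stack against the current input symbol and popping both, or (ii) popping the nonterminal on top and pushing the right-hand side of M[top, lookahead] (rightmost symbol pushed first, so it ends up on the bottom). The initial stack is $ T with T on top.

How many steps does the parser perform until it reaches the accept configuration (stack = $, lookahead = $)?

      Stack              Input            Action
   1  $ T                e e a b a b a $  expand T → R a
   2  $ a R              e e a b a b a $  expand R → e T Q b
   3  $ a b Q T e        e e a b a b a $  match e
   4  $ a b Q T          e a b a b a $    expand T → R a
   5  $ a b Q a R        e a b a b a $    expand R → e T Q b
   6  $ a b Q a b Q T e  e a b a b a $    match e
   7  $ a b Q a b Q T    a b a b a $      expand T → R a
   8  $ a b Q a b Q a R  a b a b a $      expand R → λ
   9  $ a b Q a b Q a    a b a b a $      match a
  10  $ a b Q a b Q      b a b a $        expand Q → λ
  11  $ a b Q a b        b a b a $        match b
  12  $ a b Q a          a b a $          match a
  13  $ a b Q            b a $            expand Q → λ
  14  $ a b              b a $            match b
  15  $ a                a $              match a
Accept reached after 15 steps.

15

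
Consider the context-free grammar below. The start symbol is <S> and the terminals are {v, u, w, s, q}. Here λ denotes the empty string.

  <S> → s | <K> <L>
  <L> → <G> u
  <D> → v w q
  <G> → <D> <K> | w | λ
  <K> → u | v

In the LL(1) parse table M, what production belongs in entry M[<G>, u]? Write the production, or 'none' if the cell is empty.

<G> → λ

FIRST(<D>): from <D>→v w q we get {v}. So FIRST(<D>) = {v}.
FIRST(<K>): from <K>→u we get {u}; from <K>→v we get {v}. So FIRST(<K>) = {u, v}.
FIRST(<S>): from <S>→s we get {s}; from <S>→<K> <L> we get {u, v}. So FIRST(<S>) = {s, u, v}.
FIRST(<G>): from <G>→<D> <K> we get {v}; from <G>→w we get {w}; from <G>→λ we get {λ}. So FIRST(<G>) = {λ, v, w}.
FIRST(<L>): from <L>→<G> u we get {u, v, w}. So FIRST(<L>) = {u, v, w}.
FOLLOW(<S>) includes $ since <S> is the start symbol.
FOLLOW(<G>): in <L>→<G> u, <G> is followed by u with FIRST {u}. Thus FOLLOW(<G>) = {u}.
For <G> → <D> <K>: FIRST(<D> <K>) = {v}, so it goes in M[<G>, t] for t ∈ {v}.
For <G> → w: FIRST(w) = {w}, so it goes in M[<G>, t] for t ∈ {w}.
For <G> → λ: FIRST(λ) = {λ}, so it goes in M[<G>, t] for t ∈ {}; since λ ∈ FIRST, also for every t ∈ FOLLOW(<G>) = {u}.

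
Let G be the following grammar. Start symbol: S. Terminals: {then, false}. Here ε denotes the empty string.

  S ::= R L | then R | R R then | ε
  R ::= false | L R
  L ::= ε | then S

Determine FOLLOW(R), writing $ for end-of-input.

FIRST(L) = {ε, then}
FIRST(R) = {false, then}  (via L R)
FIRST(S) = {ε, false, then}  (via R L, R R then)
FOLLOW(S) includes $ since S is the start symbol.
FOLLOW(S): in L::=then S, the suffix after S is empty, so FOLLOW(S) ⊇ FOLLOW(L) = {$, false, then}. Thus FOLLOW(S) = {$, false, then}.
FOLLOW(R): in S::=R L, R is followed by L with FIRST {ε, then}; in S::=R L, the suffix after R is nullable, so FOLLOW(R) ⊇ FOLLOW(S) = {$, false, then}; in S::=then R, the suffix after R is empty, so FOLLOW(R) ⊇ FOLLOW(S) = {$, false, then}; in S::=R R then (occurrence 1), R is followed by R then with FIRST {false, then}; in S::=R R then (occurrence 2), R is followed by then with FIRST {then}; in R::=L R, the suffix after R is empty (adds nothing new). Thus FOLLOW(R) = {$, false, then}.
FOLLOW(L): in S::=R L, the suffix after L is empty, so FOLLOW(L) ⊇ FOLLOW(S) = {$, false, then}; in R::=L R, L is followed by R with FIRST {false, then}. Thus FOLLOW(L) = {$, false, then}.

{$, false, then}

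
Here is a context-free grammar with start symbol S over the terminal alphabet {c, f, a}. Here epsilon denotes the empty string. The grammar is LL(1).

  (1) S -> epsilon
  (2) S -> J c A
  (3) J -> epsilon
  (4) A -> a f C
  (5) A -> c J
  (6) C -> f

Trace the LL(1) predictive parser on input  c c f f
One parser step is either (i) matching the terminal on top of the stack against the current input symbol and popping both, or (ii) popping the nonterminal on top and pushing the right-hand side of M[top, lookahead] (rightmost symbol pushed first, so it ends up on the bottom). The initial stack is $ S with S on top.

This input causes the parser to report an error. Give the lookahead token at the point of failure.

f

     Stack    Input      Action
  1  $ S      c c f f $  expand S -> J c A
  2  $ A c J  c c f f $  expand J -> epsilon
  3  $ A c    c c f f $  match c
  4  $ A      c f f $    expand A -> c J
  5  $ J c    c f f $    match c
  6  $ J      f f $      error: M[J, f] is empty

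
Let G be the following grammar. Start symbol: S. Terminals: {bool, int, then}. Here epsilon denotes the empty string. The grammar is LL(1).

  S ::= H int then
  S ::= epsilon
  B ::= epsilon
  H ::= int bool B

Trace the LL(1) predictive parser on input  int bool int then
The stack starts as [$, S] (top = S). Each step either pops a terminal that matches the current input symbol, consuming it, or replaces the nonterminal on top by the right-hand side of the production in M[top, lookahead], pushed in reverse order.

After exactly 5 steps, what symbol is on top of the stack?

step 1: stack=$ S  input=int bool int then $  — expand S ::= H int then
step 2: stack=$ then int H  input=int bool int then $  — expand H ::= int bool B
step 3: stack=$ then int B bool int  input=int bool int then $  — match int
step 4: stack=$ then int B bool  input=bool int then $  — match bool
step 5: stack=$ then int B  input=int then $  — expand B ::= epsilon
Stack after step 5: $ then int (top = int).

int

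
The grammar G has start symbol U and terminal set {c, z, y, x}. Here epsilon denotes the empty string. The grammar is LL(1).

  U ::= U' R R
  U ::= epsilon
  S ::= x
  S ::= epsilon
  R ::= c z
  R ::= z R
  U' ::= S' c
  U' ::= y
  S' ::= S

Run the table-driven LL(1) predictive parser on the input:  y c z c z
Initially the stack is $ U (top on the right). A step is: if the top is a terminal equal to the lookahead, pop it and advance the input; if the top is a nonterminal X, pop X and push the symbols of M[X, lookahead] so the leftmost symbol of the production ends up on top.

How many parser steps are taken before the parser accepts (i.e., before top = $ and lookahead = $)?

9

step 1: stack=$ U  input=y c z c z $  — expand U ::= U' R R
step 2: stack=$ R R U'  input=y c z c z $  — expand U' ::= y
step 3: stack=$ R R y  input=y c z c z $  — match y
step 4: stack=$ R R  input=c z c z $  — expand R ::= c z
step 5: stack=$ R z c  input=c z c z $  — match c
step 6: stack=$ R z  input=z c z $  — match z
step 7: stack=$ R  input=c z $  — expand R ::= c z
step 8: stack=$ z c  input=c z $  — match c
step 9: stack=$ z  input=z $  — match z
Accept reached after 9 steps.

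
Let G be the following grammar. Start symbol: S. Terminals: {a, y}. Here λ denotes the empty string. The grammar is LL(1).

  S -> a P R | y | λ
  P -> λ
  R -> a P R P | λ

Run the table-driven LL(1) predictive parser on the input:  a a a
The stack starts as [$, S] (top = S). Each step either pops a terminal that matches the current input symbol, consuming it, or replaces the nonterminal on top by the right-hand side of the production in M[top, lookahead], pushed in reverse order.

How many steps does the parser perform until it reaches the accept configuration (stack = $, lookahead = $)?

12

      Stack        Input    Action
   1  $ S          a a a $  expand S -> a P R
   2  $ R P a      a a a $  match a
   3  $ R P        a a $    expand P -> λ
   4  $ R          a a $    expand R -> a P R P
   5  $ P R P a    a a $    match a
   6  $ P R P      a $      expand P -> λ
   7  $ P R        a $      expand R -> a P R P
   8  $ P P R P a  a $      match a
   9  $ P P R P    $        expand P -> λ
  10  $ P P R      $        expand R -> λ
  11  $ P P        $        expand P -> λ
  12  $ P          $        expand P -> λ
Accept reached after 12 steps.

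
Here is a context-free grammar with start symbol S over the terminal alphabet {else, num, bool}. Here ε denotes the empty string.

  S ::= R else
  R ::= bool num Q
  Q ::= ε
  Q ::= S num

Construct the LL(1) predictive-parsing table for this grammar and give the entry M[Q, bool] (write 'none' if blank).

Q ::= S num

FIRST(R): from R::=bool num Q we get {bool}. So FIRST(R) = {bool}.
FIRST(S): from S::=R else we get {bool}. So FIRST(S) = {bool}.
FIRST(Q): from Q::=ε we get {ε}; from Q::=S num we get {bool}. So FIRST(Q) = {ε, bool}.
FOLLOW(S) includes $ since S is the start symbol.
FOLLOW(R): in S::=R else, R is followed by else with FIRST {else}. Thus FOLLOW(R) = {else}.
FOLLOW(Q): in R::=bool num Q, the suffix after Q is empty, so FOLLOW(Q) ⊇ FOLLOW(R) = {else}. Thus FOLLOW(Q) = {else}.
For Q ::= ε: FIRST(ε) = {ε}, so it goes in M[Q, t] for t ∈ {}; since ε ∈ FIRST, also for every t ∈ FOLLOW(Q) = {else}.
For Q ::= S num: FIRST(S num) = {bool}, so it goes in M[Q, t] for t ∈ {bool}.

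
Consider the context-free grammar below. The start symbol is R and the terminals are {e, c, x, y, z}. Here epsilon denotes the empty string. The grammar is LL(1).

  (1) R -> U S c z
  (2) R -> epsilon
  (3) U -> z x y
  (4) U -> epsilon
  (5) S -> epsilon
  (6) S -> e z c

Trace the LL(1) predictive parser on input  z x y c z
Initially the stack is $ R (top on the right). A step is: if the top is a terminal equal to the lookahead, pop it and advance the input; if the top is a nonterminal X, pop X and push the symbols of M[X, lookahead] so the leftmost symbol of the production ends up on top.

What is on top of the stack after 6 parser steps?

c

step 1: stack=$ R  input=z x y c z $  — expand R -> U S c z
step 2: stack=$ z c S U  input=z x y c z $  — expand U -> z x y
step 3: stack=$ z c S y x z  input=z x y c z $  — match z
step 4: stack=$ z c S y x  input=x y c z $  — match x
step 5: stack=$ z c S y  input=y c z $  — match y
step 6: stack=$ z c S  input=c z $  — expand S -> epsilon
Stack after step 6: $ z c (top = c).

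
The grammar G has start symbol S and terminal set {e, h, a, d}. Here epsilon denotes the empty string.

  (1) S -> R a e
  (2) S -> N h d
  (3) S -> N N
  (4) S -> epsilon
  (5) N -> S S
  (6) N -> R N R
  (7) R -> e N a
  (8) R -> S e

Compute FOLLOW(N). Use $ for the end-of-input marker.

FIRST(S): from S->R a e we get {e, h}; from S->N h d we get {e, h}; from S->N N we get {epsilon, e, h}; from S->epsilon we get {epsilon}. So FIRST(S) = {epsilon, e, h}.
FIRST(R): from R->e N a we get {e}; from R->S e we get {e, h}. So FIRST(R) = {e, h}.
FIRST(N): from N->S S we get {epsilon, e, h}; from N->R N R we get {e, h}. So FIRST(N) = {epsilon, e, h}.
FOLLOW(S) includes $ since S is the start symbol.
FOLLOW(S): in N->S S (occurrence 1), S is followed by S with FIRST {epsilon, e, h}; in N->S S (occurrence 1), the suffix after S is nullable, so FOLLOW(S) ⊇ FOLLOW(N) = {$, a, e, h}; in N->S S (occurrence 2), the suffix after S is empty, so FOLLOW(S) ⊇ FOLLOW(N) = {$, a, e, h}; in R->S e, S is followed by e with FIRST {e}. Thus FOLLOW(S) = {$, a, e, h}.
FOLLOW(N): in S->N h d, N is followed by h d with FIRST {h}; in S->N N (occurrence 1), N is followed by N with FIRST {epsilon, e, h}; in S->N N (occurrence 1), the suffix after N is nullable, so FOLLOW(N) ⊇ FOLLOW(S) = {$, a, e, h}; in S->N N (occurrence 2), the suffix after N is empty, so FOLLOW(N) ⊇ FOLLOW(S) = {$, a, e, h}; in N->R N R, N is followed by R with FIRST {e, h}; in R->e N a, N is followed by a with FIRST {a}. Thus FOLLOW(N) = {$, a, e, h}.
FOLLOW(R): in S->R a e, R is followed by a e with FIRST {a}; in N->R N R (occurrence 1), R is followed by N R with FIRST {e, h}; in N->R N R (occurrence 2), the suffix after R is empty, so FOLLOW(R) ⊇ FOLLOW(N) = {$, a, e, h}. Thus FOLLOW(R) = {$, a, e, h}.

{$, a, e, h}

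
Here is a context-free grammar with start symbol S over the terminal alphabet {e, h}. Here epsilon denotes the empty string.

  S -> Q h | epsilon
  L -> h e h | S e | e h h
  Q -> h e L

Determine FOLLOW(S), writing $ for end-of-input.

{$, e}

FIRST(Q): from Q->h e L we get {h}. So FIRST(Q) = {h}.
FIRST(S): from S->Q h we get {h}; from S->epsilon we get {epsilon}. So FIRST(S) = {epsilon, h}.
FIRST(L): from L->h e h we get {h}; from L->S e we get {e, h}; from L->e h h we get {e}. So FIRST(L) = {e, h}.
FOLLOW(S) includes $ since S is the start symbol.
FOLLOW(S): in L->S e, S is followed by e with FIRST {e}. Thus FOLLOW(S) = {$, e}.
FOLLOW(Q): in S->Q h, Q is followed by h with FIRST {h}. Thus FOLLOW(Q) = {h}.
FOLLOW(L): in Q->h e L, the suffix after L is empty, so FOLLOW(L) ⊇ FOLLOW(Q) = {h}. Thus FOLLOW(L) = {h}.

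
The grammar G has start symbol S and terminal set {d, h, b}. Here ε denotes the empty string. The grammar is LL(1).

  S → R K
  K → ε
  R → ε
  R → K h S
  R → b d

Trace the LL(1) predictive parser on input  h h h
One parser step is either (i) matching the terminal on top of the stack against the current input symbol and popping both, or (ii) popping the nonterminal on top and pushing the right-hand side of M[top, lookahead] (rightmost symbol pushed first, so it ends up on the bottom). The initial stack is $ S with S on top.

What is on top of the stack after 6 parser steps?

K

step 1: stack=$ S  input=h h h $  — expand S → R K
step 2: stack=$ K R  input=h h h $  — expand R → K h S
step 3: stack=$ K S h K  input=h h h $  — expand K → ε
step 4: stack=$ K S h  input=h h h $  — match h
step 5: stack=$ K S  input=h h $  — expand S → R K
step 6: stack=$ K K R  input=h h $  — expand R → K h S
Stack after step 6: $ K K S h K (top = K).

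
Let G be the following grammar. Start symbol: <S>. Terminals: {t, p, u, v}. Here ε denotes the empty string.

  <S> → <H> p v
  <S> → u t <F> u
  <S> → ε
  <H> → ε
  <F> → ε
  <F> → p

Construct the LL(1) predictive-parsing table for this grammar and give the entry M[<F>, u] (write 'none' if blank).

FIRST(<H>): from <H>→ε we get {ε}. So FIRST(<H>) = {ε}.
FIRST(<F>): from <F>→ε we get {ε}; from <F>→p we get {p}. So FIRST(<F>) = {ε, p}.
FIRST(<S>): from <S>→<H> p v we get {p}; from <S>→u t <F> u we get {u}; from <S>→ε we get {ε}. So FIRST(<S>) = {ε, p, u}.
FOLLOW(<S>) includes $ since <S> is the start symbol.
FOLLOW(<F>): in <S>→u t <F> u, <F> is followed by u with FIRST {u}. Thus FOLLOW(<F>) = {u}.
For <F> → ε: FIRST(ε) = {ε}, so it goes in M[<F>, t] for t ∈ {}; since ε ∈ FIRST, also for every t ∈ FOLLOW(<F>) = {u}.
For <F> → p: FIRST(p) = {p}, so it goes in M[<F>, t] for t ∈ {p}.

<F> → ε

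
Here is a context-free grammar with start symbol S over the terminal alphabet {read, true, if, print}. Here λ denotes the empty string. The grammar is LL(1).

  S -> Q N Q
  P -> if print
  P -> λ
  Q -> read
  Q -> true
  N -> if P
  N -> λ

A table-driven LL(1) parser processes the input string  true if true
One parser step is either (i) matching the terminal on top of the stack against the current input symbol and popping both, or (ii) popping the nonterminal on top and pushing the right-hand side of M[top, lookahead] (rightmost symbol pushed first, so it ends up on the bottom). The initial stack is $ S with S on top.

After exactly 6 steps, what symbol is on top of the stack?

Q

     Stack       Input           Action
  1  $ S         true if true $  expand S -> Q N Q
  2  $ Q N Q     true if true $  expand Q -> true
  3  $ Q N true  true if true $  match true
  4  $ Q N       if true $       expand N -> if P
  5  $ Q P if    if true $       match if
  6  $ Q P       true $          expand P -> λ
Stack after step 6: $ Q (top = Q).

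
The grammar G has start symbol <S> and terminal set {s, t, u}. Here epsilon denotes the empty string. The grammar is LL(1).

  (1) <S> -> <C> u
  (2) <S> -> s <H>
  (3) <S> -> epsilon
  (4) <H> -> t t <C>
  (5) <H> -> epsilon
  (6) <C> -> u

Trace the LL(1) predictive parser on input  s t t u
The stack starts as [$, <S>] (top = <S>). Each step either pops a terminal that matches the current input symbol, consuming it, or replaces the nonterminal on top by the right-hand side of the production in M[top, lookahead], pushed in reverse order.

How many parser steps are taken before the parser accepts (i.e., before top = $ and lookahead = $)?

     Stack      Input      Action
  1  $ <S>      s t t u $  expand <S> -> s <H>
  2  $ <H> s    s t t u $  match s
  3  $ <H>      t t u $    expand <H> -> t t <C>
  4  $ <C> t t  t t u $    match t
  5  $ <C> t    t u $      match t
  6  $ <C>      u $        expand <C> -> u
  7  $ u        u $        match u
Accept reached after 7 steps.

7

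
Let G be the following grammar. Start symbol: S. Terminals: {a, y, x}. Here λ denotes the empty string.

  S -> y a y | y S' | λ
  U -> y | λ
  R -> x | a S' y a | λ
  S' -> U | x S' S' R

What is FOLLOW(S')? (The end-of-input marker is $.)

{$, a, x, y}

FIRST(S): from S->y a y we get {y}; from S->y S' we get {y}; from S->λ we get {λ}. So FIRST(S) = {λ, y}.
FIRST(U): from U->y we get {y}; from U->λ we get {λ}. So FIRST(U) = {λ, y}.
FIRST(R): from R->x we get {x}; from R->a S' y a we get {a}; from R->λ we get {λ}. So FIRST(R) = {λ, a, x}.
FIRST(S'): from S'->U we get {λ, y}; from S'->x S' S' R we get {x}. So FIRST(S') = {λ, x, y}.
FOLLOW(S) includes $ since S is the start symbol.
FOLLOW(S): S appears on no right-hand side. Thus FOLLOW(S) = {$}.
FOLLOW(S'): in S->y S', the suffix after S' is empty, so FOLLOW(S') ⊇ FOLLOW(S) = {$}; in R->a S' y a, S' is followed by y a with FIRST {y}; in S'->x S' S' R (occurrence 1), S' is followed by S' R with FIRST {λ, a, x, y}; in S'->x S' S' R (occurrence 1), the suffix after S' is nullable (adds nothing new); in S'->x S' S' R (occurrence 2), S' is followed by R with FIRST {λ, a, x}; in S'->x S' S' R (occurrence 2), the suffix after S' is nullable (adds nothing new). Thus FOLLOW(S') = {$, a, x, y}.
FOLLOW(U): in S'->U, the suffix after U is empty, so FOLLOW(U) ⊇ FOLLOW(S') = {$, a, x, y}. Thus FOLLOW(U) = {$, a, x, y}.
FOLLOW(R): in S'->x S' S' R, the suffix after R is empty, so FOLLOW(R) ⊇ FOLLOW(S') = {$, a, x, y}. Thus FOLLOW(R) = {$, a, x, y}.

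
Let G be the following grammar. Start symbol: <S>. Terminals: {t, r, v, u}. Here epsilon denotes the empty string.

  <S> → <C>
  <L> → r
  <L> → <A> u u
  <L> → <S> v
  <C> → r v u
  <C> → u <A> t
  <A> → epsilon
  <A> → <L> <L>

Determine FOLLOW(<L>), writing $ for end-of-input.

{r, t, u}

FIRST(<C>): from <C>→r v u we get {r}; from <C>→u <A> t we get {u}. So FIRST(<C>) = {r, u}.
FIRST(<S>): from <S>→<C> we get {r, u}. So FIRST(<S>) = {r, u}.
FIRST(<L>): from <L>→r we get {r}; from <L>→<A> u u we get {r, u}; from <L>→<S> v we get {r, u}. So FIRST(<L>) = {r, u}.
FIRST(<A>): from <A>→epsilon we get {epsilon}; from <A>→<L> <L> we get {r, u}. So FIRST(<A>) = {epsilon, r, u}.
FOLLOW(<S>) includes $ since <S> is the start symbol.
FOLLOW(<S>): in <L>→<S> v, <S> is followed by v with FIRST {v}. Thus FOLLOW(<S>) = {$, v}.
FOLLOW(<C>): in <S>→<C>, the suffix after <C> is empty, so FOLLOW(<C>) ⊇ FOLLOW(<S>) = {$, v}. Thus FOLLOW(<C>) = {$, v}.
FOLLOW(<A>): in <L>→<A> u u, <A> is followed by u u with FIRST {u}; in <C>→u <A> t, <A> is followed by t with FIRST {t}. Thus FOLLOW(<A>) = {t, u}.
FOLLOW(<L>): in <A>→<L> <L> (occurrence 1), <L> is followed by <L> with FIRST {r, u}; in <A>→<L> <L> (occurrence 2), the suffix after <L> is empty, so FOLLOW(<L>) ⊇ FOLLOW(<A>) = {t, u}. Thus FOLLOW(<L>) = {r, t, u}.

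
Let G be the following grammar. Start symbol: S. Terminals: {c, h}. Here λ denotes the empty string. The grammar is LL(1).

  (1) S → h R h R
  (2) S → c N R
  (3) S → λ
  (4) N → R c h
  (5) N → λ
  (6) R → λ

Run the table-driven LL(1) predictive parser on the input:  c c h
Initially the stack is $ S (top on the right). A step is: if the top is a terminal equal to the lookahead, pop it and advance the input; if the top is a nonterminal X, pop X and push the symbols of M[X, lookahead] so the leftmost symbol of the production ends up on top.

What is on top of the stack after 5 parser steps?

h

     Stack      Input    Action
  1  $ S        c c h $  expand S → c N R
  2  $ R N c    c c h $  match c
  3  $ R N      c h $    expand N → R c h
  4  $ R h c R  c h $    expand R → λ
  5  $ R h c    c h $    match c
Stack after step 5: $ R h (top = h).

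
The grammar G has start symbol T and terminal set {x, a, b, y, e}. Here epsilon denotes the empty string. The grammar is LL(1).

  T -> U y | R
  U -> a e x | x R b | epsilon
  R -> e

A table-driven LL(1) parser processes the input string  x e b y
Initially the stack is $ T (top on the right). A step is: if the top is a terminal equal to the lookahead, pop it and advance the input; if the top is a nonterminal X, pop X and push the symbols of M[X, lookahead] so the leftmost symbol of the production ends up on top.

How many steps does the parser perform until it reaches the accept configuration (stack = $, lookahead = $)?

step 1: stack=$ T  input=x e b y $  — expand T -> U y
step 2: stack=$ y U  input=x e b y $  — expand U -> x R b
step 3: stack=$ y b R x  input=x e b y $  — match x
step 4: stack=$ y b R  input=e b y $  — expand R -> e
step 5: stack=$ y b e  input=e b y $  — match e
step 6: stack=$ y b  input=b y $  — match b
step 7: stack=$ y  input=y $  — match y
Accept reached after 7 steps.

7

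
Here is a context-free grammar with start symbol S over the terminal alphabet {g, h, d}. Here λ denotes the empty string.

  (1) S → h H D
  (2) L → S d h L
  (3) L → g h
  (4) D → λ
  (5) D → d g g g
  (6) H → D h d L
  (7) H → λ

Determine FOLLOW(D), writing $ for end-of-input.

FIRST(S) = {h}
FIRST(D) = {λ, d}
FIRST(L) = {g, h}  (via S d h L)
FIRST(H) = {λ, d, h}  (via D h d L)
FOLLOW(S) includes $ since S is the start symbol.
FOLLOW(S): in L→S d h L, S is followed by d h L with FIRST {d}. Thus FOLLOW(S) = {$, d}.
FOLLOW(D): in S→h H D, the suffix after D is empty, so FOLLOW(D) ⊇ FOLLOW(S) = {$, d}; in H→D h d L, D is followed by h d L with FIRST {h}. Thus FOLLOW(D) = {$, d, h}.
FOLLOW(H): in S→h H D, H is followed by D with FIRST {λ, d}; in S→h H D, the suffix after H is nullable, so FOLLOW(H) ⊇ FOLLOW(S) = {$, d}. Thus FOLLOW(H) = {$, d}.
FOLLOW(L): in L→S d h L, the suffix after L is empty (adds nothing new); in H→D h d L, the suffix after L is empty, so FOLLOW(L) ⊇ FOLLOW(H) = {$, d}. Thus FOLLOW(L) = {$, d}.

{$, d, h}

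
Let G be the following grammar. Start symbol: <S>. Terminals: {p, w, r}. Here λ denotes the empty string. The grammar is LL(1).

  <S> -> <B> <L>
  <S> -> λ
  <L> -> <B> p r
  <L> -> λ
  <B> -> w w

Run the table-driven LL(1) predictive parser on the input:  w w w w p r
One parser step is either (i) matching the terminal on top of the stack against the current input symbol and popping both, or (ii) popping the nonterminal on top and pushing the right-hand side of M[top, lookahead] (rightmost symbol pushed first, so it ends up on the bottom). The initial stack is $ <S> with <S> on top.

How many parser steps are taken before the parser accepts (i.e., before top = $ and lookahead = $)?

10

step 1: stack=$ <S>  input=w w w w p r $  — expand <S> -> <B> <L>
step 2: stack=$ <L> <B>  input=w w w w p r $  — expand <B> -> w w
step 3: stack=$ <L> w w  input=w w w w p r $  — match w
step 4: stack=$ <L> w  input=w w w p r $  — match w
step 5: stack=$ <L>  input=w w p r $  — expand <L> -> <B> p r
step 6: stack=$ r p <B>  input=w w p r $  — expand <B> -> w w
step 7: stack=$ r p w w  input=w w p r $  — match w
step 8: stack=$ r p w  input=w p r $  — match w
step 9: stack=$ r p  input=p r $  — match p
step 10: stack=$ r  input=r $  — match r
Accept reached after 10 steps.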